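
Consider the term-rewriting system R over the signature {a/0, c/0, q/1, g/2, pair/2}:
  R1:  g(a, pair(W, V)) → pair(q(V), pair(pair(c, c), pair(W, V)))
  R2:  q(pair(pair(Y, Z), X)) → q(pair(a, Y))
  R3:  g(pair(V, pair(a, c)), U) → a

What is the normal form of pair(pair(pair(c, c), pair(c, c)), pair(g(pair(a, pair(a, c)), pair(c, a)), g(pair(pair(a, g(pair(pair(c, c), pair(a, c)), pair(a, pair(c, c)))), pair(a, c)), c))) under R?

1. pair(pair(pair(c, c), pair(c, c)), pair(g(pair(a, pair(a, c)), pair(c, a)), g(pair(pair(a, g(pair(pair(c, c), pair(a, c)), pair(a, pair(c, c)))), pair(a, c)), c)))  →  pair(pair(pair(c, c), pair(c, c)), pair(a, g(pair(pair(a, g(pair(pair(c, c), pair(a, c)), pair(a, pair(c, c)))), pair(a, c)), c)))   [R3 at 2.1]
2. pair(pair(pair(c, c), pair(c, c)), pair(a, g(pair(pair(a, g(pair(pair(c, c), pair(a, c)), pair(a, pair(c, c)))), pair(a, c)), c)))  →  pair(pair(pair(c, c), pair(c, c)), pair(a, a))   [R3 at 2.2]

pair(pair(pair(c, c), pair(c, c)), pair(a, a))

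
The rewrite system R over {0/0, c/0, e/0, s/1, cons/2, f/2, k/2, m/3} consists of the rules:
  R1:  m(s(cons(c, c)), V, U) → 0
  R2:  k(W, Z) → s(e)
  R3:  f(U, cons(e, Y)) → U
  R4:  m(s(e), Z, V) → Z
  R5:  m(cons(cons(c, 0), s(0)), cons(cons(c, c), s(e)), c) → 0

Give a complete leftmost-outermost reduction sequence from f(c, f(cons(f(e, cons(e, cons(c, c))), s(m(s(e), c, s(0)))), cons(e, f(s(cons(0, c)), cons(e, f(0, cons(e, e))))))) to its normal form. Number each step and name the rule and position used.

1. f(c, f(cons(f(e, cons(e, cons(c, c))), s(m(s(e), c, s(0)))), cons(e, f(s(cons(0, c)), cons(e, f(0, cons(e, e)))))))  →  f(c, cons(f(e, cons(e, cons(c, c))), s(m(s(e), c, s(0)))))   [R3 at 2]
2. f(c, cons(f(e, cons(e, cons(c, c))), s(m(s(e), c, s(0)))))  →  f(c, cons(e, s(m(s(e), c, s(0)))))   [R3 at 2.1]
3. f(c, cons(e, s(m(s(e), c, s(0)))))  →  c   [R3 at ε]

c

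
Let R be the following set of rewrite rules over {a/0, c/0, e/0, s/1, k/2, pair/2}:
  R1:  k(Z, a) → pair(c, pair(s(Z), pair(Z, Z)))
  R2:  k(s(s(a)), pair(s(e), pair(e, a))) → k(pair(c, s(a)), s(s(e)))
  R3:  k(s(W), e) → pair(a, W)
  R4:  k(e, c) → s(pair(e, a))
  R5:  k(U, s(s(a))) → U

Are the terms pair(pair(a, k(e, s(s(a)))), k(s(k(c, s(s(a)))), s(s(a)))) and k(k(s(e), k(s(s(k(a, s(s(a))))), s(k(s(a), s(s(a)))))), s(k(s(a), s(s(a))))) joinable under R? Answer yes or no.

Reduce t₁ = pair(pair(a, k(e, s(s(a)))), k(s(k(c, s(s(a)))), s(s(a)))):
1. pair(pair(a, k(e, s(s(a)))), k(s(k(c, s(s(a)))), s(s(a))))  →  pair(pair(a, e), k(s(k(c, s(s(a)))), s(s(a))))   [R5 at 1.2]
2. pair(pair(a, e), k(s(k(c, s(s(a)))), s(s(a))))  →  pair(pair(a, e), s(k(c, s(s(a)))))   [R5 at 2]
3. pair(pair(a, e), s(k(c, s(s(a)))))  →  pair(pair(a, e), s(c))   [R5 at 2.1]

Reduce t₂ = k(k(s(e), k(s(s(k(a, s(s(a))))), s(k(s(a), s(s(a)))))), s(k(s(a), s(s(a))))):
1. k(k(s(e), k(s(s(k(a, s(s(a))))), s(k(s(a), s(s(a)))))), s(k(s(a), s(s(a)))))  →  k(k(s(e), k(s(s(a)), s(k(s(a), s(s(a)))))), s(k(s(a), s(s(a)))))   [R5 at 1.2.1.1.1]
2. k(k(s(e), k(s(s(a)), s(k(s(a), s(s(a)))))), s(k(s(a), s(s(a)))))  →  k(k(s(e), k(s(s(a)), s(s(a)))), s(k(s(a), s(s(a)))))   [R5 at 1.2.2.1]
3. k(k(s(e), k(s(s(a)), s(s(a)))), s(k(s(a), s(s(a)))))  →  k(k(s(e), s(s(a))), s(k(s(a), s(s(a)))))   [R5 at 1.2]
4. k(k(s(e), s(s(a))), s(k(s(a), s(s(a)))))  →  k(s(e), s(k(s(a), s(s(a)))))   [R5 at 1]
5. k(s(e), s(k(s(a), s(s(a)))))  →  k(s(e), s(s(a)))   [R5 at 2.1]
6. k(s(e), s(s(a)))  →  s(e)   [R5 at ε]

no — NF(t₁) = pair(pair(a, e), s(c)), NF(t₂) = s(e)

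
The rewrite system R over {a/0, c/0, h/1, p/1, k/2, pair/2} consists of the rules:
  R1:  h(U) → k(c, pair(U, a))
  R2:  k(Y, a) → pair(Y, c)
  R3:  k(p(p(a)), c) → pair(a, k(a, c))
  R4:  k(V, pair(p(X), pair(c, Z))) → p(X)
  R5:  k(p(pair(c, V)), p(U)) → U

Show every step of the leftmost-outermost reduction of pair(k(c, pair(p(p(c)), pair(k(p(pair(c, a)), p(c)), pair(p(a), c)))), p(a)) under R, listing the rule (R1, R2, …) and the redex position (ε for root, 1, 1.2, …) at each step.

1. pair(k(c, pair(p(p(c)), pair(k(p(pair(c, a)), p(c)), pair(p(a), c)))), p(a))  →  pair(k(c, pair(p(p(c)), pair(c, pair(p(a), c)))), p(a))   [R5 at 1.2.2.1]
2. pair(k(c, pair(p(p(c)), pair(c, pair(p(a), c)))), p(a))  →  pair(p(p(c)), p(a))   [R4 at 1]

pair(p(p(c)), p(a))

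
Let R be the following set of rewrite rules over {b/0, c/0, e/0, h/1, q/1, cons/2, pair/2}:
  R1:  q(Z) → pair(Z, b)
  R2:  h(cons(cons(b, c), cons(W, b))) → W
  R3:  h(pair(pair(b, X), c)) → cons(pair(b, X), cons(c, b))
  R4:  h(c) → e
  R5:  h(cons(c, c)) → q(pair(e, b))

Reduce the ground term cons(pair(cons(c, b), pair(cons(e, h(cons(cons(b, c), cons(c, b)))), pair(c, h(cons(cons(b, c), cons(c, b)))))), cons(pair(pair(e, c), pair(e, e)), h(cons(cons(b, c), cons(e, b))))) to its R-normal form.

1. cons(pair(cons(c, b), pair(cons(e, h(cons(cons(b, c), cons(c, b)))), pair(c, h(cons(cons(b, c), cons(c, b)))))), cons(pair(pair(e, c), pair(e, e)), h(cons(cons(b, c), cons(e, b)))))  →  cons(pair(cons(c, b), pair(cons(e, c), pair(c, h(cons(cons(b, c), cons(c, b)))))), cons(pair(pair(e, c), pair(e, e)), h(cons(cons(b, c), cons(e, b)))))   [R2 at 1.2.1.2]
2. cons(pair(cons(c, b), pair(cons(e, c), pair(c, h(cons(cons(b, c), cons(c, b)))))), cons(pair(pair(e, c), pair(e, e)), h(cons(cons(b, c), cons(e, b)))))  →  cons(pair(cons(c, b), pair(cons(e, c), pair(c, c))), cons(pair(pair(e, c), pair(e, e)), h(cons(cons(b, c), cons(e, b)))))   [R2 at 1.2.2.2]
3. cons(pair(cons(c, b), pair(cons(e, c), pair(c, c))), cons(pair(pair(e, c), pair(e, e)), h(cons(cons(b, c), cons(e, b)))))  →  cons(pair(cons(c, b), pair(cons(e, c), pair(c, c))), cons(pair(pair(e, c), pair(e, e)), e))   [R2 at 2.2]

cons(pair(cons(c, b), pair(cons(e, c), pair(c, c))), cons(pair(pair(e, c), pair(e, e)), e))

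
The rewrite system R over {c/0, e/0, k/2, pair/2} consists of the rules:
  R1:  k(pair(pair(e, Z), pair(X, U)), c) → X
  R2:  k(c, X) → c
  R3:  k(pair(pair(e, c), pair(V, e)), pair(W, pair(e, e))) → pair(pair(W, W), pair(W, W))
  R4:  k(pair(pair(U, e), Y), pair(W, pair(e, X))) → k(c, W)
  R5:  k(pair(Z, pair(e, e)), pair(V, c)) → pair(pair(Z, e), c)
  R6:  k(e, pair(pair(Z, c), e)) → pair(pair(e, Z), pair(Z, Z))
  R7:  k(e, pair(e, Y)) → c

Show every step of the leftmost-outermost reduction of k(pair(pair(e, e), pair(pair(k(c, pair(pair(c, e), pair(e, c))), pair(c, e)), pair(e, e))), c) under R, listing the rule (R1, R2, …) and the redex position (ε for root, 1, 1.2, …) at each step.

1. k(pair(pair(e, e), pair(pair(k(c, pair(pair(c, e), pair(e, c))), pair(c, e)), pair(e, e))), c)  →  pair(k(c, pair(pair(c, e), pair(e, c))), pair(c, e))   [R1 at ε]
2. pair(k(c, pair(pair(c, e), pair(e, c))), pair(c, e))  →  pair(c, pair(c, e))   [R2 at 1]

pair(c, pair(c, e))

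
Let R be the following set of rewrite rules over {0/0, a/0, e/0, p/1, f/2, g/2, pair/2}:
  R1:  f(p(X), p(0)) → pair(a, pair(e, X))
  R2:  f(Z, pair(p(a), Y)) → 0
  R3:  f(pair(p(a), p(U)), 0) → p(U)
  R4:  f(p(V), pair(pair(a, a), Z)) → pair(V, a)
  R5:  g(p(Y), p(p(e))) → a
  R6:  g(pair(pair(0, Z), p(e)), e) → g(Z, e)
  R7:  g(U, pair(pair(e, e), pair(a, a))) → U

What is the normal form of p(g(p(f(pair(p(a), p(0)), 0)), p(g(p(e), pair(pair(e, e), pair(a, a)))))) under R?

p(a)

1. p(g(p(f(pair(p(a), p(0)), 0)), p(g(p(e), pair(pair(e, e), pair(a, a))))))  →  p(g(p(p(0)), p(g(p(e), pair(pair(e, e), pair(a, a))))))   [R3 at 1.1.1]
2. p(g(p(p(0)), p(g(p(e), pair(pair(e, e), pair(a, a))))))  →  p(g(p(p(0)), p(p(e))))   [R7 at 1.2.1]
3. p(g(p(p(0)), p(p(e))))  →  p(a)   [R5 at 1]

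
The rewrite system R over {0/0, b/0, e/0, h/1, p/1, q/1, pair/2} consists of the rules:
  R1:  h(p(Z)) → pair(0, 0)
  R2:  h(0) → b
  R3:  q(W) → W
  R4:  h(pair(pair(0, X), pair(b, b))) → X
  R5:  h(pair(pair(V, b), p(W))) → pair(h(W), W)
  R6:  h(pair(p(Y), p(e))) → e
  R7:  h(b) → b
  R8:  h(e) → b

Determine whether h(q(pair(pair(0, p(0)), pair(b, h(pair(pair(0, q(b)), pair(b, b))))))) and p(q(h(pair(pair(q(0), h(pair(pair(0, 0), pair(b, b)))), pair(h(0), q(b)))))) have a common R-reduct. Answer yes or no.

yes — NF(t₁) = p(0), NF(t₂) = p(0)

Reduce t₁ = h(q(pair(pair(0, p(0)), pair(b, h(pair(pair(0, q(b)), pair(b, b))))))):
1. h(q(pair(pair(0, p(0)), pair(b, h(pair(pair(0, q(b)), pair(b, b)))))))  →  h(pair(pair(0, p(0)), pair(b, h(pair(pair(0, q(b)), pair(b, b))))))   [R3 at 1]
2. h(pair(pair(0, p(0)), pair(b, h(pair(pair(0, q(b)), pair(b, b))))))  →  h(pair(pair(0, p(0)), pair(b, q(b))))   [R4 at 1.2.2]
3. h(pair(pair(0, p(0)), pair(b, q(b))))  →  h(pair(pair(0, p(0)), pair(b, b)))   [R3 at 1.2.2]
4. h(pair(pair(0, p(0)), pair(b, b)))  →  p(0)   [R4 at ε]

Reduce t₂ = p(q(h(pair(pair(q(0), h(pair(pair(0, 0), pair(b, b)))), pair(h(0), q(b)))))):
1. p(q(h(pair(pair(q(0), h(pair(pair(0, 0), pair(b, b)))), pair(h(0), q(b))))))  →  p(h(pair(pair(q(0), h(pair(pair(0, 0), pair(b, b)))), pair(h(0), q(b)))))   [R3 at 1]
2. p(h(pair(pair(q(0), h(pair(pair(0, 0), pair(b, b)))), pair(h(0), q(b)))))  →  p(h(pair(pair(0, h(pair(pair(0, 0), pair(b, b)))), pair(h(0), q(b)))))   [R3 at 1.1.1.1]
3. p(h(pair(pair(0, h(pair(pair(0, 0), pair(b, b)))), pair(h(0), q(b)))))  →  p(h(pair(pair(0, 0), pair(h(0), q(b)))))   [R4 at 1.1.1.2]
4. p(h(pair(pair(0, 0), pair(h(0), q(b)))))  →  p(h(pair(pair(0, 0), pair(b, q(b)))))   [R2 at 1.1.2.1]
5. p(h(pair(pair(0, 0), pair(b, q(b)))))  →  p(h(pair(pair(0, 0), pair(b, b))))   [R3 at 1.1.2.2]
6. p(h(pair(pair(0, 0), pair(b, b))))  →  p(0)   [R4 at 1]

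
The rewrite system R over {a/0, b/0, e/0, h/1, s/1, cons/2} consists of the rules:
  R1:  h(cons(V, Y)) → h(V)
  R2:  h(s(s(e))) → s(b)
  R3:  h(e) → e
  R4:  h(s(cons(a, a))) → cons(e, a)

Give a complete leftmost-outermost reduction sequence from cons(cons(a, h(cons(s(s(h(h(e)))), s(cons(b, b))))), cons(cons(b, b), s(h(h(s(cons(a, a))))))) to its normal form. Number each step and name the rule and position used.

1. cons(cons(a, h(cons(s(s(h(h(e)))), s(cons(b, b))))), cons(cons(b, b), s(h(h(s(cons(a, a)))))))  →  cons(cons(a, h(s(s(h(h(e)))))), cons(cons(b, b), s(h(h(s(cons(a, a)))))))   [R1 at 1.2]
2. cons(cons(a, h(s(s(h(h(e)))))), cons(cons(b, b), s(h(h(s(cons(a, a)))))))  →  cons(cons(a, h(s(s(h(e))))), cons(cons(b, b), s(h(h(s(cons(a, a)))))))   [R3 at 1.2.1.1.1.1]
3. cons(cons(a, h(s(s(h(e))))), cons(cons(b, b), s(h(h(s(cons(a, a)))))))  →  cons(cons(a, h(s(s(e)))), cons(cons(b, b), s(h(h(s(cons(a, a)))))))   [R3 at 1.2.1.1.1]
4. cons(cons(a, h(s(s(e)))), cons(cons(b, b), s(h(h(s(cons(a, a)))))))  →  cons(cons(a, s(b)), cons(cons(b, b), s(h(h(s(cons(a, a)))))))   [R2 at 1.2]
5. cons(cons(a, s(b)), cons(cons(b, b), s(h(h(s(cons(a, a)))))))  →  cons(cons(a, s(b)), cons(cons(b, b), s(h(cons(e, a)))))   [R4 at 2.2.1.1]
6. cons(cons(a, s(b)), cons(cons(b, b), s(h(cons(e, a)))))  →  cons(cons(a, s(b)), cons(cons(b, b), s(h(e))))   [R1 at 2.2.1]
7. cons(cons(a, s(b)), cons(cons(b, b), s(h(e))))  →  cons(cons(a, s(b)), cons(cons(b, b), s(e)))   [R3 at 2.2.1]

cons(cons(a, s(b)), cons(cons(b, b), s(e)))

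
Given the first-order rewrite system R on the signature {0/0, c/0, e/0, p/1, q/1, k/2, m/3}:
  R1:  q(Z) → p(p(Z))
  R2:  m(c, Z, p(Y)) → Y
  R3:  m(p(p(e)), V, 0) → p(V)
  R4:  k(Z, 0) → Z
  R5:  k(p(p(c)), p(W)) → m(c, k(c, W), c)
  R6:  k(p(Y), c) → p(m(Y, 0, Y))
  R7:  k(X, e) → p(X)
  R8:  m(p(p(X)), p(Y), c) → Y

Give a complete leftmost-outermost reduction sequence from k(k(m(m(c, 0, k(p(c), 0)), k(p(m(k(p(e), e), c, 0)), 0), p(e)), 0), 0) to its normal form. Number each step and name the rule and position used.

1. k(k(m(m(c, 0, k(p(c), 0)), k(p(m(k(p(e), e), c, 0)), 0), p(e)), 0), 0)  →  k(m(m(c, 0, k(p(c), 0)), k(p(m(k(p(e), e), c, 0)), 0), p(e)), 0)   [R4 at ε]
2. k(m(m(c, 0, k(p(c), 0)), k(p(m(k(p(e), e), c, 0)), 0), p(e)), 0)  →  m(m(c, 0, k(p(c), 0)), k(p(m(k(p(e), e), c, 0)), 0), p(e))   [R4 at ε]
3. m(m(c, 0, k(p(c), 0)), k(p(m(k(p(e), e), c, 0)), 0), p(e))  →  m(m(c, 0, p(c)), k(p(m(k(p(e), e), c, 0)), 0), p(e))   [R4 at 1.3]
4. m(m(c, 0, p(c)), k(p(m(k(p(e), e), c, 0)), 0), p(e))  →  m(c, k(p(m(k(p(e), e), c, 0)), 0), p(e))   [R2 at 1]
5. m(c, k(p(m(k(p(e), e), c, 0)), 0), p(e))  →  e   [R2 at ε]

e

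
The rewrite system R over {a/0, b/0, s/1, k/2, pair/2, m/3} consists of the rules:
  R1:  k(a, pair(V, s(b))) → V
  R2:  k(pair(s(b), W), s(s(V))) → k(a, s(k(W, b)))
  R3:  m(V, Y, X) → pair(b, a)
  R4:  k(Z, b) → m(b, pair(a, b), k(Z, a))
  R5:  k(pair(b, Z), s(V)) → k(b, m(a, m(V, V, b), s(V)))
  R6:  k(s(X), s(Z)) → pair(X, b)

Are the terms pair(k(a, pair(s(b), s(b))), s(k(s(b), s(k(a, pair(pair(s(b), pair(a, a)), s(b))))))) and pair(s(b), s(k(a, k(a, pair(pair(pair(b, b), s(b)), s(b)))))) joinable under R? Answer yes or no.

Reduce t₁ = pair(k(a, pair(s(b), s(b))), s(k(s(b), s(k(a, pair(pair(s(b), pair(a, a)), s(b))))))):
1. pair(k(a, pair(s(b), s(b))), s(k(s(b), s(k(a, pair(pair(s(b), pair(a, a)), s(b)))))))  →  pair(s(b), s(k(s(b), s(k(a, pair(pair(s(b), pair(a, a)), s(b)))))))   [R1 at 1]
2. pair(s(b), s(k(s(b), s(k(a, pair(pair(s(b), pair(a, a)), s(b)))))))  →  pair(s(b), s(pair(b, b)))   [R6 at 2.1]

Reduce t₂ = pair(s(b), s(k(a, k(a, pair(pair(pair(b, b), s(b)), s(b)))))):
1. pair(s(b), s(k(a, k(a, pair(pair(pair(b, b), s(b)), s(b))))))  →  pair(s(b), s(k(a, pair(pair(b, b), s(b)))))   [R1 at 2.1.2]
2. pair(s(b), s(k(a, pair(pair(b, b), s(b)))))  →  pair(s(b), s(pair(b, b)))   [R1 at 2.1]

yes — NF(t₁) = pair(s(b), s(pair(b, b))), NF(t₂) = pair(s(b), s(pair(b, b)))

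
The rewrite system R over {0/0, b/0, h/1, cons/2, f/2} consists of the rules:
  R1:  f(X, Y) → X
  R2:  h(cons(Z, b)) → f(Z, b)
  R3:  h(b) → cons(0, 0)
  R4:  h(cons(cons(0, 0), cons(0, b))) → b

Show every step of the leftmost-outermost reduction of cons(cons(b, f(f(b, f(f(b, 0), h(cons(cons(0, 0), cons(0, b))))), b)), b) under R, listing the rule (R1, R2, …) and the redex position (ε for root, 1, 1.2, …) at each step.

1. cons(cons(b, f(f(b, f(f(b, 0), h(cons(cons(0, 0), cons(0, b))))), b)), b)  →  cons(cons(b, f(b, f(f(b, 0), h(cons(cons(0, 0), cons(0, b)))))), b)   [R1 at 1.2]
2. cons(cons(b, f(b, f(f(b, 0), h(cons(cons(0, 0), cons(0, b)))))), b)  →  cons(cons(b, b), b)   [R1 at 1.2]

cons(cons(b, b), b)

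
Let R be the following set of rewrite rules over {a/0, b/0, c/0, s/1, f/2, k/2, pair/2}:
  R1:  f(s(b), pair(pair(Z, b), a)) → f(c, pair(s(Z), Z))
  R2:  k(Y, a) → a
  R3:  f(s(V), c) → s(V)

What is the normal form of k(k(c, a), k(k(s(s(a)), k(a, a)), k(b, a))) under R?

1. k(k(c, a), k(k(s(s(a)), k(a, a)), k(b, a)))  →  k(a, k(k(s(s(a)), k(a, a)), k(b, a)))   [R2 at 1]
2. k(a, k(k(s(s(a)), k(a, a)), k(b, a)))  →  k(a, k(k(s(s(a)), a), k(b, a)))   [R2 at 2.1.2]
3. k(a, k(k(s(s(a)), a), k(b, a)))  →  k(a, k(a, k(b, a)))   [R2 at 2.1]
4. k(a, k(a, k(b, a)))  →  k(a, k(a, a))   [R2 at 2.2]
5. k(a, k(a, a))  →  k(a, a)   [R2 at 2]
6. k(a, a)  →  a   [R2 at ε]

a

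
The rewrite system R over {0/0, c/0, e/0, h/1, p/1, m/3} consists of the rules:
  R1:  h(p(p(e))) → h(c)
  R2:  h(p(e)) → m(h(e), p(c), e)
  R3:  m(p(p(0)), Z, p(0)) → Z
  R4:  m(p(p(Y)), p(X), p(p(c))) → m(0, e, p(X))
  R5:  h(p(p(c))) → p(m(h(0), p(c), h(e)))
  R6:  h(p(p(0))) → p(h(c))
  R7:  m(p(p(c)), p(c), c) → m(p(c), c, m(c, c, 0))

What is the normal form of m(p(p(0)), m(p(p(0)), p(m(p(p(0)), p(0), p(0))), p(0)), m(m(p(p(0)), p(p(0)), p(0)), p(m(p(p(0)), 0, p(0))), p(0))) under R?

p(p(0))

1. m(p(p(0)), m(p(p(0)), p(m(p(p(0)), p(0), p(0))), p(0)), m(m(p(p(0)), p(p(0)), p(0)), p(m(p(p(0)), 0, p(0))), p(0)))  →  m(p(p(0)), p(m(p(p(0)), p(0), p(0))), m(m(p(p(0)), p(p(0)), p(0)), p(m(p(p(0)), 0, p(0))), p(0)))   [R3 at 2]
2. m(p(p(0)), p(m(p(p(0)), p(0), p(0))), m(m(p(p(0)), p(p(0)), p(0)), p(m(p(p(0)), 0, p(0))), p(0)))  →  m(p(p(0)), p(p(0)), m(m(p(p(0)), p(p(0)), p(0)), p(m(p(p(0)), 0, p(0))), p(0)))   [R3 at 2.1]
3. m(p(p(0)), p(p(0)), m(m(p(p(0)), p(p(0)), p(0)), p(m(p(p(0)), 0, p(0))), p(0)))  →  m(p(p(0)), p(p(0)), m(p(p(0)), p(m(p(p(0)), 0, p(0))), p(0)))   [R3 at 3.1]
4. m(p(p(0)), p(p(0)), m(p(p(0)), p(m(p(p(0)), 0, p(0))), p(0)))  →  m(p(p(0)), p(p(0)), p(m(p(p(0)), 0, p(0))))   [R3 at 3]
5. m(p(p(0)), p(p(0)), p(m(p(p(0)), 0, p(0))))  →  m(p(p(0)), p(p(0)), p(0))   [R3 at 3.1]
6. m(p(p(0)), p(p(0)), p(0))  →  p(p(0))   [R3 at ε]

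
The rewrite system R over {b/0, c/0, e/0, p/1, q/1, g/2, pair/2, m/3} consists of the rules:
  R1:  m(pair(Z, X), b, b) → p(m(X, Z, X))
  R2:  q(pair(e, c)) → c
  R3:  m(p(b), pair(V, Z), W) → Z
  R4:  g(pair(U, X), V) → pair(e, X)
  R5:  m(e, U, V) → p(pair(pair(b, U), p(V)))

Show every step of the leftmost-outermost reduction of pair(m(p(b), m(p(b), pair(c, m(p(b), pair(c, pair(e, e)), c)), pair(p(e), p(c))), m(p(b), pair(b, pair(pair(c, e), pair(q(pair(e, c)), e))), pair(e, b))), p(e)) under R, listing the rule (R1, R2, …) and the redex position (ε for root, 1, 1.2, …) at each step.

pair(e, p(e))

1. pair(m(p(b), m(p(b), pair(c, m(p(b), pair(c, pair(e, e)), c)), pair(p(e), p(c))), m(p(b), pair(b, pair(pair(c, e), pair(q(pair(e, c)), e))), pair(e, b))), p(e))  →  pair(m(p(b), m(p(b), pair(c, pair(e, e)), c), m(p(b), pair(b, pair(pair(c, e), pair(q(pair(e, c)), e))), pair(e, b))), p(e))   [R3 at 1.2]
2. pair(m(p(b), m(p(b), pair(c, pair(e, e)), c), m(p(b), pair(b, pair(pair(c, e), pair(q(pair(e, c)), e))), pair(e, b))), p(e))  →  pair(m(p(b), pair(e, e), m(p(b), pair(b, pair(pair(c, e), pair(q(pair(e, c)), e))), pair(e, b))), p(e))   [R3 at 1.2]
3. pair(m(p(b), pair(e, e), m(p(b), pair(b, pair(pair(c, e), pair(q(pair(e, c)), e))), pair(e, b))), p(e))  →  pair(e, p(e))   [R3 at 1]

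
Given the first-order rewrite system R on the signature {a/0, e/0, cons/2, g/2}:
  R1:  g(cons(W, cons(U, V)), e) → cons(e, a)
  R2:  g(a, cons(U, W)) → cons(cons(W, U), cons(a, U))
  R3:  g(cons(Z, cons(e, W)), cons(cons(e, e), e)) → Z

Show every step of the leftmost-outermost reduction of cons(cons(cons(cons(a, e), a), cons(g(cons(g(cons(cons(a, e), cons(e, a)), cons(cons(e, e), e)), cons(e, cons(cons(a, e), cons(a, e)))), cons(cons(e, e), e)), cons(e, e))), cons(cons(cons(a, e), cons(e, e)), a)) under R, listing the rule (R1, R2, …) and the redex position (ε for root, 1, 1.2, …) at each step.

1. cons(cons(cons(cons(a, e), a), cons(g(cons(g(cons(cons(a, e), cons(e, a)), cons(cons(e, e), e)), cons(e, cons(cons(a, e), cons(a, e)))), cons(cons(e, e), e)), cons(e, e))), cons(cons(cons(a, e), cons(e, e)), a))  →  cons(cons(cons(cons(a, e), a), cons(g(cons(cons(a, e), cons(e, a)), cons(cons(e, e), e)), cons(e, e))), cons(cons(cons(a, e), cons(e, e)), a))   [R3 at 1.2.1]
2. cons(cons(cons(cons(a, e), a), cons(g(cons(cons(a, e), cons(e, a)), cons(cons(e, e), e)), cons(e, e))), cons(cons(cons(a, e), cons(e, e)), a))  →  cons(cons(cons(cons(a, e), a), cons(cons(a, e), cons(e, e))), cons(cons(cons(a, e), cons(e, e)), a))   [R3 at 1.2.1]

cons(cons(cons(cons(a, e), a), cons(cons(a, e), cons(e, e))), cons(cons(cons(a, e), cons(e, e)), a))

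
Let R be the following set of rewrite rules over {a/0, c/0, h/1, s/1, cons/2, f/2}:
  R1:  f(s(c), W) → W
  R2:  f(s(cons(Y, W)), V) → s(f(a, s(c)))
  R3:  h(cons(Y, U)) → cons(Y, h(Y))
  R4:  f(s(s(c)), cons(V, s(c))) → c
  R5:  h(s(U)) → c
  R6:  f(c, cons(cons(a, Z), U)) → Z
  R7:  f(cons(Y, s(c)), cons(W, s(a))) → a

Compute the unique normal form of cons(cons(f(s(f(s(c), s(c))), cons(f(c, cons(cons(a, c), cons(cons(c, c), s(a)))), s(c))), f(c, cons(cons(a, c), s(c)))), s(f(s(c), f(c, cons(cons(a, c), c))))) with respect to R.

cons(cons(c, c), s(c))

1. cons(cons(f(s(f(s(c), s(c))), cons(f(c, cons(cons(a, c), cons(cons(c, c), s(a)))), s(c))), f(c, cons(cons(a, c), s(c)))), s(f(s(c), f(c, cons(cons(a, c), c)))))  →  cons(cons(f(s(s(c)), cons(f(c, cons(cons(a, c), cons(cons(c, c), s(a)))), s(c))), f(c, cons(cons(a, c), s(c)))), s(f(s(c), f(c, cons(cons(a, c), c)))))   [R1 at 1.1.1.1]
2. cons(cons(f(s(s(c)), cons(f(c, cons(cons(a, c), cons(cons(c, c), s(a)))), s(c))), f(c, cons(cons(a, c), s(c)))), s(f(s(c), f(c, cons(cons(a, c), c)))))  →  cons(cons(c, f(c, cons(cons(a, c), s(c)))), s(f(s(c), f(c, cons(cons(a, c), c)))))   [R4 at 1.1]
3. cons(cons(c, f(c, cons(cons(a, c), s(c)))), s(f(s(c), f(c, cons(cons(a, c), c)))))  →  cons(cons(c, c), s(f(s(c), f(c, cons(cons(a, c), c)))))   [R6 at 1.2]
4. cons(cons(c, c), s(f(s(c), f(c, cons(cons(a, c), c)))))  →  cons(cons(c, c), s(f(c, cons(cons(a, c), c))))   [R1 at 2.1]
5. cons(cons(c, c), s(f(c, cons(cons(a, c), c))))  →  cons(cons(c, c), s(c))   [R6 at 2.1]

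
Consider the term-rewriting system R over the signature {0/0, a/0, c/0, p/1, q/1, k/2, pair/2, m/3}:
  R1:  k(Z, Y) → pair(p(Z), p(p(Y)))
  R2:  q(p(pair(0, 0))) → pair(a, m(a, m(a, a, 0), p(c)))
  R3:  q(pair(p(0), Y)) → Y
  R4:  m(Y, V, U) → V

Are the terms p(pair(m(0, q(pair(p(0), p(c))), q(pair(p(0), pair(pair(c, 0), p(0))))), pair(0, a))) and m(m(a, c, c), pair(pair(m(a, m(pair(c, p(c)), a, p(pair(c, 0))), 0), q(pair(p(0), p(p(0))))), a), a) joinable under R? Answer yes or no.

Reduce t₁ = p(pair(m(0, q(pair(p(0), p(c))), q(pair(p(0), pair(pair(c, 0), p(0))))), pair(0, a))):
1. p(pair(m(0, q(pair(p(0), p(c))), q(pair(p(0), pair(pair(c, 0), p(0))))), pair(0, a)))  →  p(pair(q(pair(p(0), p(c))), pair(0, a)))   [R4 at 1.1]
2. p(pair(q(pair(p(0), p(c))), pair(0, a)))  →  p(pair(p(c), pair(0, a)))   [R3 at 1.1]

Reduce t₂ = m(m(a, c, c), pair(pair(m(a, m(pair(c, p(c)), a, p(pair(c, 0))), 0), q(pair(p(0), p(p(0))))), a), a):
1. m(m(a, c, c), pair(pair(m(a, m(pair(c, p(c)), a, p(pair(c, 0))), 0), q(pair(p(0), p(p(0))))), a), a)  →  pair(pair(m(a, m(pair(c, p(c)), a, p(pair(c, 0))), 0), q(pair(p(0), p(p(0))))), a)   [R4 at ε]
2. pair(pair(m(a, m(pair(c, p(c)), a, p(pair(c, 0))), 0), q(pair(p(0), p(p(0))))), a)  →  pair(pair(m(pair(c, p(c)), a, p(pair(c, 0))), q(pair(p(0), p(p(0))))), a)   [R4 at 1.1]
3. pair(pair(m(pair(c, p(c)), a, p(pair(c, 0))), q(pair(p(0), p(p(0))))), a)  →  pair(pair(a, q(pair(p(0), p(p(0))))), a)   [R4 at 1.1]
4. pair(pair(a, q(pair(p(0), p(p(0))))), a)  →  pair(pair(a, p(p(0))), a)   [R3 at 1.2]

no — NF(t₁) = p(pair(p(c), pair(0, a))), NF(t₂) = pair(pair(a, p(p(0))), a)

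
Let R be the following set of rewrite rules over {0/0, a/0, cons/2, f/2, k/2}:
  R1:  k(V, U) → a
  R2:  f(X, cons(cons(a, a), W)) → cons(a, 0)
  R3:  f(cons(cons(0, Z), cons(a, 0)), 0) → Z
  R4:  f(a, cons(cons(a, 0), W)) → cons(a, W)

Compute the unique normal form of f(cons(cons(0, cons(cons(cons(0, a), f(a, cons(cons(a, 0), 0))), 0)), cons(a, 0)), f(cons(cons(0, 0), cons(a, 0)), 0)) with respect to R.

cons(cons(cons(0, a), cons(a, 0)), 0)

1. f(cons(cons(0, cons(cons(cons(0, a), f(a, cons(cons(a, 0), 0))), 0)), cons(a, 0)), f(cons(cons(0, 0), cons(a, 0)), 0))  →  f(cons(cons(0, cons(cons(cons(0, a), cons(a, 0)), 0)), cons(a, 0)), f(cons(cons(0, 0), cons(a, 0)), 0))   [R4 at 1.1.2.1.2]
2. f(cons(cons(0, cons(cons(cons(0, a), cons(a, 0)), 0)), cons(a, 0)), f(cons(cons(0, 0), cons(a, 0)), 0))  →  f(cons(cons(0, cons(cons(cons(0, a), cons(a, 0)), 0)), cons(a, 0)), 0)   [R3 at 2]
3. f(cons(cons(0, cons(cons(cons(0, a), cons(a, 0)), 0)), cons(a, 0)), 0)  →  cons(cons(cons(0, a), cons(a, 0)), 0)   [R3 at ε]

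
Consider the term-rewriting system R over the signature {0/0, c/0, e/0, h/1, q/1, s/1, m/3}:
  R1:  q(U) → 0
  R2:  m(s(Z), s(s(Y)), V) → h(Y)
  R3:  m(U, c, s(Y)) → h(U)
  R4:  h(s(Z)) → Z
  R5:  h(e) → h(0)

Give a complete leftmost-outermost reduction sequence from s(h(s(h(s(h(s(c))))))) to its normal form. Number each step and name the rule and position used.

1. s(h(s(h(s(h(s(c)))))))  →  s(h(s(h(s(c)))))   [R4 at 1]
2. s(h(s(h(s(c)))))  →  s(h(s(c)))   [R4 at 1]
3. s(h(s(c)))  →  s(c)   [R4 at 1]

s(c)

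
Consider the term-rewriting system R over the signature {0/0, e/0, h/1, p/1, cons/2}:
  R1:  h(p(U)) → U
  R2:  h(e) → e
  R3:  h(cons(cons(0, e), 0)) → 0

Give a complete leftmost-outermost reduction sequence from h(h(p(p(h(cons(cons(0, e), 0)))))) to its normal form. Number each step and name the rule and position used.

0

1. h(h(p(p(h(cons(cons(0, e), 0))))))  →  h(p(h(cons(cons(0, e), 0))))   [R1 at 1]
2. h(p(h(cons(cons(0, e), 0))))  →  h(cons(cons(0, e), 0))   [R1 at ε]
3. h(cons(cons(0, e), 0))  →  0   [R3 at ε]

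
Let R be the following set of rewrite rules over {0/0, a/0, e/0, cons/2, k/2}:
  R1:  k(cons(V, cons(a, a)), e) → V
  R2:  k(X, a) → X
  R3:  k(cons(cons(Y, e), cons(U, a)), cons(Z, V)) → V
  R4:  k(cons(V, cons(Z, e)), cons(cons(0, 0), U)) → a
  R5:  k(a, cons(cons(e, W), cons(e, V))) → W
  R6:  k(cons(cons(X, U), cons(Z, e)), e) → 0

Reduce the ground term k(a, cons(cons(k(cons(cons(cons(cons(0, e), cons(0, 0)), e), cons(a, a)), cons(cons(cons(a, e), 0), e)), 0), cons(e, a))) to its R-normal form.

0

1. k(a, cons(cons(k(cons(cons(cons(cons(0, e), cons(0, 0)), e), cons(a, a)), cons(cons(cons(a, e), 0), e)), 0), cons(e, a)))  →  k(a, cons(cons(e, 0), cons(e, a)))   [R3 at 2.1.1]
2. k(a, cons(cons(e, 0), cons(e, a)))  →  0   [R5 at ε]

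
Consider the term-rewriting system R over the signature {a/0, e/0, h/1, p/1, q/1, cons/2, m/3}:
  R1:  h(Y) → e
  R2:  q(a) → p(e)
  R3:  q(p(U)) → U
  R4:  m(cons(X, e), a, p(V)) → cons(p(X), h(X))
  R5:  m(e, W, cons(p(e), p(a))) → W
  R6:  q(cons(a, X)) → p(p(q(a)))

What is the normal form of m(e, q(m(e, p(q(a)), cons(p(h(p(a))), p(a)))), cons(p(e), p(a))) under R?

1. m(e, q(m(e, p(q(a)), cons(p(h(p(a))), p(a)))), cons(p(e), p(a)))  →  q(m(e, p(q(a)), cons(p(h(p(a))), p(a))))   [R5 at ε]
2. q(m(e, p(q(a)), cons(p(h(p(a))), p(a))))  →  q(m(e, p(p(e)), cons(p(h(p(a))), p(a))))   [R2 at 1.2.1]
3. q(m(e, p(p(e)), cons(p(h(p(a))), p(a))))  →  q(m(e, p(p(e)), cons(p(e), p(a))))   [R1 at 1.3.1.1]
4. q(m(e, p(p(e)), cons(p(e), p(a))))  →  q(p(p(e)))   [R5 at 1]
5. q(p(p(e)))  →  p(e)   [R3 at ε]

p(e)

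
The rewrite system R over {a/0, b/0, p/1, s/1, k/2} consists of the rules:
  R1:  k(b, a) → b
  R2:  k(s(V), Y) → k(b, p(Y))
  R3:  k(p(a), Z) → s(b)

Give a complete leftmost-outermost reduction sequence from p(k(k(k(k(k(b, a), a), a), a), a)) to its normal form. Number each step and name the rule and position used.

p(b)

1. p(k(k(k(k(k(b, a), a), a), a), a))  →  p(k(k(k(k(b, a), a), a), a))   [R1 at 1.1.1.1.1]
2. p(k(k(k(k(b, a), a), a), a))  →  p(k(k(k(b, a), a), a))   [R1 at 1.1.1.1]
3. p(k(k(k(b, a), a), a))  →  p(k(k(b, a), a))   [R1 at 1.1.1]
4. p(k(k(b, a), a))  →  p(k(b, a))   [R1 at 1.1]
5. p(k(b, a))  →  p(b)   [R1 at 1]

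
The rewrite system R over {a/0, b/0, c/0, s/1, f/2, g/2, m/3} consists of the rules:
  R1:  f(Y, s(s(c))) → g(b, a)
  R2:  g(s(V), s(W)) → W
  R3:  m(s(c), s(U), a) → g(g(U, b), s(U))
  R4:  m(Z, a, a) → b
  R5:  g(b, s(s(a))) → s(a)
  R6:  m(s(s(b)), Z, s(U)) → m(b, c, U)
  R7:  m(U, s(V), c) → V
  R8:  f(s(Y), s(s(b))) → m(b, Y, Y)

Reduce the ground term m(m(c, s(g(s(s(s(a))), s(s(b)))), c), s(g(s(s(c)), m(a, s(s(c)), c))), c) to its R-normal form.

1. m(m(c, s(g(s(s(s(a))), s(s(b)))), c), s(g(s(s(c)), m(a, s(s(c)), c))), c)  →  g(s(s(c)), m(a, s(s(c)), c))   [R7 at ε]
2. g(s(s(c)), m(a, s(s(c)), c))  →  g(s(s(c)), s(c))   [R7 at 2]
3. g(s(s(c)), s(c))  →  c   [R2 at ε]

c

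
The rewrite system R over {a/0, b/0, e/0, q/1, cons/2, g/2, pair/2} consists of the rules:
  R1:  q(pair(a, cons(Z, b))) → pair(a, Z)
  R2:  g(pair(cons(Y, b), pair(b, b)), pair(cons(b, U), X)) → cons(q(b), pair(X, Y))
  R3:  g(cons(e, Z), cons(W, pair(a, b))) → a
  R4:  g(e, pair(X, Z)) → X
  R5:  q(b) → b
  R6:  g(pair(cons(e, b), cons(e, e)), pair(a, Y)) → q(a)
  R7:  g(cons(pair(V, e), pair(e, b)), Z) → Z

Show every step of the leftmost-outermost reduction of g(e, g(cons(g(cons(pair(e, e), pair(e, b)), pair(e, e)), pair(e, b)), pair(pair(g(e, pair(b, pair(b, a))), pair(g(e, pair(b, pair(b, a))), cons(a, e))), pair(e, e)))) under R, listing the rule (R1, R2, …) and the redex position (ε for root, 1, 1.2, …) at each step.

pair(b, pair(b, cons(a, e)))

1. g(e, g(cons(g(cons(pair(e, e), pair(e, b)), pair(e, e)), pair(e, b)), pair(pair(g(e, pair(b, pair(b, a))), pair(g(e, pair(b, pair(b, a))), cons(a, e))), pair(e, e))))  →  g(e, g(cons(pair(e, e), pair(e, b)), pair(pair(g(e, pair(b, pair(b, a))), pair(g(e, pair(b, pair(b, a))), cons(a, e))), pair(e, e))))   [R7 at 2.1.1]
2. g(e, g(cons(pair(e, e), pair(e, b)), pair(pair(g(e, pair(b, pair(b, a))), pair(g(e, pair(b, pair(b, a))), cons(a, e))), pair(e, e))))  →  g(e, pair(pair(g(e, pair(b, pair(b, a))), pair(g(e, pair(b, pair(b, a))), cons(a, e))), pair(e, e)))   [R7 at 2]
3. g(e, pair(pair(g(e, pair(b, pair(b, a))), pair(g(e, pair(b, pair(b, a))), cons(a, e))), pair(e, e)))  →  pair(g(e, pair(b, pair(b, a))), pair(g(e, pair(b, pair(b, a))), cons(a, e)))   [R4 at ε]
4. pair(g(e, pair(b, pair(b, a))), pair(g(e, pair(b, pair(b, a))), cons(a, e)))  →  pair(b, pair(g(e, pair(b, pair(b, a))), cons(a, e)))   [R4 at 1]
5. pair(b, pair(g(e, pair(b, pair(b, a))), cons(a, e)))  →  pair(b, pair(b, cons(a, e)))   [R4 at 2.1]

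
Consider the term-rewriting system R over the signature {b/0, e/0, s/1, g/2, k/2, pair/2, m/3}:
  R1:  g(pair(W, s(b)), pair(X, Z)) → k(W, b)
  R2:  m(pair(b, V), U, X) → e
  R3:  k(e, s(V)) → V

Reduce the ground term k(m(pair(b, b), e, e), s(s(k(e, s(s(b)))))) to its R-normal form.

1. k(m(pair(b, b), e, e), s(s(k(e, s(s(b))))))  →  k(e, s(s(k(e, s(s(b))))))   [R2 at 1]
2. k(e, s(s(k(e, s(s(b))))))  →  s(k(e, s(s(b))))   [R3 at ε]
3. s(k(e, s(s(b))))  →  s(s(b))   [R3 at 1]

s(s(b))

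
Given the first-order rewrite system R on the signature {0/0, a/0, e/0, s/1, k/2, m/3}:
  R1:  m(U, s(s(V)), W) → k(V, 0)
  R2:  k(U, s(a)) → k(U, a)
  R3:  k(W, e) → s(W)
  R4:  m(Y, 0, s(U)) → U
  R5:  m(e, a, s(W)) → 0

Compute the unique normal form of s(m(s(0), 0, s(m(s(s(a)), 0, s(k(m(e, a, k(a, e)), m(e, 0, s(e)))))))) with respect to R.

s(s(0))

1. s(m(s(0), 0, s(m(s(s(a)), 0, s(k(m(e, a, k(a, e)), m(e, 0, s(e))))))))  →  s(m(s(s(a)), 0, s(k(m(e, a, k(a, e)), m(e, 0, s(e))))))   [R4 at 1]
2. s(m(s(s(a)), 0, s(k(m(e, a, k(a, e)), m(e, 0, s(e))))))  →  s(k(m(e, a, k(a, e)), m(e, 0, s(e))))   [R4 at 1]
3. s(k(m(e, a, k(a, e)), m(e, 0, s(e))))  →  s(k(m(e, a, s(a)), m(e, 0, s(e))))   [R3 at 1.1.3]
4. s(k(m(e, a, s(a)), m(e, 0, s(e))))  →  s(k(0, m(e, 0, s(e))))   [R5 at 1.1]
5. s(k(0, m(e, 0, s(e))))  →  s(k(0, e))   [R4 at 1.2]
6. s(k(0, e))  →  s(s(0))   [R3 at 1]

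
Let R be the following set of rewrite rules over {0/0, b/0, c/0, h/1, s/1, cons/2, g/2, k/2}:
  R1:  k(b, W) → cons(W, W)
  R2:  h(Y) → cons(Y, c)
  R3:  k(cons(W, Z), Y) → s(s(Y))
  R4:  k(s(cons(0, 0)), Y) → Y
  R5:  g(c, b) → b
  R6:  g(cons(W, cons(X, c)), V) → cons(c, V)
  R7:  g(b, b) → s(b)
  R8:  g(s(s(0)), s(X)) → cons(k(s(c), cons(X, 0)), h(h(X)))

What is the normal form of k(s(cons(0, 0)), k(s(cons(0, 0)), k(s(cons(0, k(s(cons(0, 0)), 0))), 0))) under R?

0

1. k(s(cons(0, 0)), k(s(cons(0, 0)), k(s(cons(0, k(s(cons(0, 0)), 0))), 0)))  →  k(s(cons(0, 0)), k(s(cons(0, k(s(cons(0, 0)), 0))), 0))   [R4 at ε]
2. k(s(cons(0, 0)), k(s(cons(0, k(s(cons(0, 0)), 0))), 0))  →  k(s(cons(0, k(s(cons(0, 0)), 0))), 0)   [R4 at ε]
3. k(s(cons(0, k(s(cons(0, 0)), 0))), 0)  →  k(s(cons(0, 0)), 0)   [R4 at 1.1.2]
4. k(s(cons(0, 0)), 0)  →  0   [R4 at ε]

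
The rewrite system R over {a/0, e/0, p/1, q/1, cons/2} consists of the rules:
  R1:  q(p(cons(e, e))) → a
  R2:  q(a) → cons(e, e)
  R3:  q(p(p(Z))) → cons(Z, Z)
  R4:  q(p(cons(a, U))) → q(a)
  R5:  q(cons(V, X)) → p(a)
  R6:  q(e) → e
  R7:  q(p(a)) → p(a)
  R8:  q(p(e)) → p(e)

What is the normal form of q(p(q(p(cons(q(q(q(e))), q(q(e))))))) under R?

1. q(p(q(p(cons(q(q(q(e))), q(q(e)))))))  →  q(p(q(p(cons(q(q(e)), q(q(e)))))))   [R6 at 1.1.1.1.1.1.1]
2. q(p(q(p(cons(q(q(e)), q(q(e)))))))  →  q(p(q(p(cons(q(e), q(q(e)))))))   [R6 at 1.1.1.1.1.1]
3. q(p(q(p(cons(q(e), q(q(e)))))))  →  q(p(q(p(cons(e, q(q(e)))))))   [R6 at 1.1.1.1.1]
4. q(p(q(p(cons(e, q(q(e)))))))  →  q(p(q(p(cons(e, q(e))))))   [R6 at 1.1.1.1.2.1]
5. q(p(q(p(cons(e, q(e))))))  →  q(p(q(p(cons(e, e)))))   [R6 at 1.1.1.1.2]
6. q(p(q(p(cons(e, e)))))  →  q(p(a))   [R1 at 1.1]
7. q(p(a))  →  p(a)   [R7 at ε]

p(a)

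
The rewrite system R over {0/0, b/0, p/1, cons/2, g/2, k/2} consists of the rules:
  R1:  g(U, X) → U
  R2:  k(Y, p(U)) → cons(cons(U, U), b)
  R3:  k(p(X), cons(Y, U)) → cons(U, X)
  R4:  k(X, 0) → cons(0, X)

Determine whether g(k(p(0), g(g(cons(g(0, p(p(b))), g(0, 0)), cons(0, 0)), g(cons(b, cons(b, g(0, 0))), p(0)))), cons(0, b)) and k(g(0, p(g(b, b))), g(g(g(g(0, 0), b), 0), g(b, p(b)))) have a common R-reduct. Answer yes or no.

yes — NF(t₁) = cons(0, 0), NF(t₂) = cons(0, 0)

Reduce t₁ = g(k(p(0), g(g(cons(g(0, p(p(b))), g(0, 0)), cons(0, 0)), g(cons(b, cons(b, g(0, 0))), p(0)))), cons(0, b)):
1. g(k(p(0), g(g(cons(g(0, p(p(b))), g(0, 0)), cons(0, 0)), g(cons(b, cons(b, g(0, 0))), p(0)))), cons(0, b))  →  k(p(0), g(g(cons(g(0, p(p(b))), g(0, 0)), cons(0, 0)), g(cons(b, cons(b, g(0, 0))), p(0))))   [R1 at ε]
2. k(p(0), g(g(cons(g(0, p(p(b))), g(0, 0)), cons(0, 0)), g(cons(b, cons(b, g(0, 0))), p(0))))  →  k(p(0), g(cons(g(0, p(p(b))), g(0, 0)), cons(0, 0)))   [R1 at 2]
3. k(p(0), g(cons(g(0, p(p(b))), g(0, 0)), cons(0, 0)))  →  k(p(0), cons(g(0, p(p(b))), g(0, 0)))   [R1 at 2]
4. k(p(0), cons(g(0, p(p(b))), g(0, 0)))  →  cons(g(0, 0), 0)   [R3 at ε]
5. cons(g(0, 0), 0)  →  cons(0, 0)   [R1 at 1]

Reduce t₂ = k(g(0, p(g(b, b))), g(g(g(g(0, 0), b), 0), g(b, p(b)))):
1. k(g(0, p(g(b, b))), g(g(g(g(0, 0), b), 0), g(b, p(b))))  →  k(0, g(g(g(g(0, 0), b), 0), g(b, p(b))))   [R1 at 1]
2. k(0, g(g(g(g(0, 0), b), 0), g(b, p(b))))  →  k(0, g(g(g(0, 0), b), 0))   [R1 at 2]
3. k(0, g(g(g(0, 0), b), 0))  →  k(0, g(g(0, 0), b))   [R1 at 2]
4. k(0, g(g(0, 0), b))  →  k(0, g(0, 0))   [R1 at 2]
5. k(0, g(0, 0))  →  k(0, 0)   [R1 at 2]
6. k(0, 0)  →  cons(0, 0)   [R4 at ε]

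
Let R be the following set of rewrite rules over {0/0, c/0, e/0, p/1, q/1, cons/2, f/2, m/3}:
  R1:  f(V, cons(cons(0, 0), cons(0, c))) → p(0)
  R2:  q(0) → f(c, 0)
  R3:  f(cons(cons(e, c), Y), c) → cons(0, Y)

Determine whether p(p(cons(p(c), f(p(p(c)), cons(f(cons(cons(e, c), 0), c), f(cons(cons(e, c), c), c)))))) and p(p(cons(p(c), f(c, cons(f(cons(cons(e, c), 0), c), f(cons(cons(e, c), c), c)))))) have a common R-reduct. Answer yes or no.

yes — NF(t₁) = p(p(cons(p(c), p(0)))), NF(t₂) = p(p(cons(p(c), p(0))))

Reduce t₁ = p(p(cons(p(c), f(p(p(c)), cons(f(cons(cons(e, c), 0), c), f(cons(cons(e, c), c), c)))))):
1. p(p(cons(p(c), f(p(p(c)), cons(f(cons(cons(e, c), 0), c), f(cons(cons(e, c), c), c))))))  →  p(p(cons(p(c), f(p(p(c)), cons(cons(0, 0), f(cons(cons(e, c), c), c))))))   [R3 at 1.1.2.2.1]
2. p(p(cons(p(c), f(p(p(c)), cons(cons(0, 0), f(cons(cons(e, c), c), c))))))  →  p(p(cons(p(c), f(p(p(c)), cons(cons(0, 0), cons(0, c))))))   [R3 at 1.1.2.2.2]
3. p(p(cons(p(c), f(p(p(c)), cons(cons(0, 0), cons(0, c))))))  →  p(p(cons(p(c), p(0))))   [R1 at 1.1.2]

Reduce t₂ = p(p(cons(p(c), f(c, cons(f(cons(cons(e, c), 0), c), f(cons(cons(e, c), c), c)))))):
1. p(p(cons(p(c), f(c, cons(f(cons(cons(e, c), 0), c), f(cons(cons(e, c), c), c))))))  →  p(p(cons(p(c), f(c, cons(cons(0, 0), f(cons(cons(e, c), c), c))))))   [R3 at 1.1.2.2.1]
2. p(p(cons(p(c), f(c, cons(cons(0, 0), f(cons(cons(e, c), c), c))))))  →  p(p(cons(p(c), f(c, cons(cons(0, 0), cons(0, c))))))   [R3 at 1.1.2.2.2]
3. p(p(cons(p(c), f(c, cons(cons(0, 0), cons(0, c))))))  →  p(p(cons(p(c), p(0))))   [R1 at 1.1.2]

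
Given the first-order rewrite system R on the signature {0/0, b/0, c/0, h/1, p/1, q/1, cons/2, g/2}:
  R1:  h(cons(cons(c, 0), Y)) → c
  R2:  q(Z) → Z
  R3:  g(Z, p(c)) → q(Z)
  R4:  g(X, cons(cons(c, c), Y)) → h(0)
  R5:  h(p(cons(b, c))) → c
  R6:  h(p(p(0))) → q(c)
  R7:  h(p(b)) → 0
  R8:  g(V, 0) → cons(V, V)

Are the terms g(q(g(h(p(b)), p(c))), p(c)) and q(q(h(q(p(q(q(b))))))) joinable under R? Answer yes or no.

Reduce t₁ = g(q(g(h(p(b)), p(c))), p(c)):
1. g(q(g(h(p(b)), p(c))), p(c))  →  q(q(g(h(p(b)), p(c))))   [R3 at ε]
2. q(q(g(h(p(b)), p(c))))  →  q(g(h(p(b)), p(c)))   [R2 at ε]
3. q(g(h(p(b)), p(c)))  →  g(h(p(b)), p(c))   [R2 at ε]
4. g(h(p(b)), p(c))  →  q(h(p(b)))   [R3 at ε]
5. q(h(p(b)))  →  h(p(b))   [R2 at ε]
6. h(p(b))  →  0   [R7 at ε]

Reduce t₂ = q(q(h(q(p(q(q(b))))))):
1. q(q(h(q(p(q(q(b)))))))  →  q(h(q(p(q(q(b))))))   [R2 at ε]
2. q(h(q(p(q(q(b))))))  →  h(q(p(q(q(b)))))   [R2 at ε]
3. h(q(p(q(q(b)))))  →  h(p(q(q(b))))   [R2 at 1]
4. h(p(q(q(b))))  →  h(p(q(b)))   [R2 at 1.1]
5. h(p(q(b)))  →  h(p(b))   [R2 at 1.1]
6. h(p(b))  →  0   [R7 at ε]

yes — NF(t₁) = 0, NF(t₂) = 0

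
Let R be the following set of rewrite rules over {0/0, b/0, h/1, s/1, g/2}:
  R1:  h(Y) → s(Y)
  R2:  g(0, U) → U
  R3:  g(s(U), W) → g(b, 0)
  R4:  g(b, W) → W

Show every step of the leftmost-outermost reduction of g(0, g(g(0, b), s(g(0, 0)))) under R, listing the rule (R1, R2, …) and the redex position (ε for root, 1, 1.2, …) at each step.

s(0)

1. g(0, g(g(0, b), s(g(0, 0))))  →  g(g(0, b), s(g(0, 0)))   [R2 at ε]
2. g(g(0, b), s(g(0, 0)))  →  g(b, s(g(0, 0)))   [R2 at 1]
3. g(b, s(g(0, 0)))  →  s(g(0, 0))   [R4 at ε]
4. s(g(0, 0))  →  s(0)   [R2 at 1]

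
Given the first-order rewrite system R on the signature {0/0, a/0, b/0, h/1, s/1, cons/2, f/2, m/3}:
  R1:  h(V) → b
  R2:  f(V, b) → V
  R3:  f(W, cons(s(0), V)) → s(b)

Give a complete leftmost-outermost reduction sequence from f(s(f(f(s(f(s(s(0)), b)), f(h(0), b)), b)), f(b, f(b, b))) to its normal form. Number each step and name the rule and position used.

s(s(s(s(0))))

1. f(s(f(f(s(f(s(s(0)), b)), f(h(0), b)), b)), f(b, f(b, b)))  →  f(s(f(s(f(s(s(0)), b)), f(h(0), b))), f(b, f(b, b)))   [R2 at 1.1]
2. f(s(f(s(f(s(s(0)), b)), f(h(0), b))), f(b, f(b, b)))  →  f(s(f(s(s(s(0))), f(h(0), b))), f(b, f(b, b)))   [R2 at 1.1.1.1]
3. f(s(f(s(s(s(0))), f(h(0), b))), f(b, f(b, b)))  →  f(s(f(s(s(s(0))), h(0))), f(b, f(b, b)))   [R2 at 1.1.2]
4. f(s(f(s(s(s(0))), h(0))), f(b, f(b, b)))  →  f(s(f(s(s(s(0))), b)), f(b, f(b, b)))   [R1 at 1.1.2]
5. f(s(f(s(s(s(0))), b)), f(b, f(b, b)))  →  f(s(s(s(s(0)))), f(b, f(b, b)))   [R2 at 1.1]
6. f(s(s(s(s(0)))), f(b, f(b, b)))  →  f(s(s(s(s(0)))), f(b, b))   [R2 at 2.2]
7. f(s(s(s(s(0)))), f(b, b))  →  f(s(s(s(s(0)))), b)   [R2 at 2]
8. f(s(s(s(s(0)))), b)  →  s(s(s(s(0))))   [R2 at ε]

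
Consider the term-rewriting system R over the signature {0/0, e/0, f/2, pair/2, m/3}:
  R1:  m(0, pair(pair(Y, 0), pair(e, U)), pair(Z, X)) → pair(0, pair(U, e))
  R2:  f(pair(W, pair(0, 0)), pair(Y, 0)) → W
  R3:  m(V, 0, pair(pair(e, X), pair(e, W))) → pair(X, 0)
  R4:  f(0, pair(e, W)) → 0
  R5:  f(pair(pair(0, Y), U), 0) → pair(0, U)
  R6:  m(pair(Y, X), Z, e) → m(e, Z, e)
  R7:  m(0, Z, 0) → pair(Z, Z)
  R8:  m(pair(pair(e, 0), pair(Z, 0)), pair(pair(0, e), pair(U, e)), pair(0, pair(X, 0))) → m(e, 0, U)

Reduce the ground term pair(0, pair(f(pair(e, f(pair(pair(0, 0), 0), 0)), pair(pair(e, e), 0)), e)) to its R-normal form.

pair(0, pair(e, e))

1. pair(0, pair(f(pair(e, f(pair(pair(0, 0), 0), 0)), pair(pair(e, e), 0)), e))  →  pair(0, pair(f(pair(e, pair(0, 0)), pair(pair(e, e), 0)), e))   [R5 at 2.1.1.2]
2. pair(0, pair(f(pair(e, pair(0, 0)), pair(pair(e, e), 0)), e))  →  pair(0, pair(e, e))   [R2 at 2.1]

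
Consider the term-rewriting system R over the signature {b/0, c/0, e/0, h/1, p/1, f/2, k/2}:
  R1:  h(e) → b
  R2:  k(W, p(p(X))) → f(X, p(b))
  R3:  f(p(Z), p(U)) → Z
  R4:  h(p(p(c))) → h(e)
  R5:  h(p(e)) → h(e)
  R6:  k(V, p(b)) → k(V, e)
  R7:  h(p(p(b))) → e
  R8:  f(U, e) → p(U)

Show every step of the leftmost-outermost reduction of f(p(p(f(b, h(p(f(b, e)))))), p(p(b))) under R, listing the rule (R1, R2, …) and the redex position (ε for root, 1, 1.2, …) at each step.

1. f(p(p(f(b, h(p(f(b, e)))))), p(p(b)))  →  p(f(b, h(p(f(b, e)))))   [R3 at ε]
2. p(f(b, h(p(f(b, e)))))  →  p(f(b, h(p(p(b)))))   [R8 at 1.2.1.1]
3. p(f(b, h(p(p(b)))))  →  p(f(b, e))   [R7 at 1.2]
4. p(f(b, e))  →  p(p(b))   [R8 at 1]

p(p(b))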